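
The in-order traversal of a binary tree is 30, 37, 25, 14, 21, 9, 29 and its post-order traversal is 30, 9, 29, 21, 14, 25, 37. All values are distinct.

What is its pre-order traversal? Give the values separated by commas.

37, 30, 25, 14, 21, 29, 9

The last element of post-order is the root; it splits in-order into left and right subtrees.
Root 37: left subtree has 1 node {30}, right has 5 {25, 14, 21, 9, 29}.
  Root 25: left subtree has 0 nodes { }, right has 4 {14, 21, 9, 29}.
    Root 14: left subtree has 0 nodes { }, right has 3 {21, 9, 29}.
      Root 21: left subtree has 0 nodes { }, right has 2 {9, 29}.
        Root 29: left subtree has 1 node {9}, right has 0 { }.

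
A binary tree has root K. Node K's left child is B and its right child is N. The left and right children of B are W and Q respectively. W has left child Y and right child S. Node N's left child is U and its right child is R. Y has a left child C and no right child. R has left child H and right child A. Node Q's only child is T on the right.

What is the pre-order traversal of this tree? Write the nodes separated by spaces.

K B W Y C S Q T N U R H A

Pre-order visits the node, then its left subtree, then its right subtree.
Visit K.
At K: go left to B.
  Visit B.
  At B: go left to W.
    Visit W.
    At W: go left to Y.
      Visit Y.
      At Y: go left to C.
        C is a leaf — visit C.
      At Y: no right child.
    At W: go right to S.
      S is a leaf — visit S.
  At B: go right to Q.
    Visit Q.
    At Q: no left child.
    At Q: go right to T.
      T is a leaf — visit T.
At K: go right to N.
  Visit N.
  At N: go left to U.
    U is a leaf — visit U.
  At N: go right to R.
    Visit R.
    At R: go left to H.
      H is a leaf — visit H.
    At R: go right to A.
      A is a leaf — visit A.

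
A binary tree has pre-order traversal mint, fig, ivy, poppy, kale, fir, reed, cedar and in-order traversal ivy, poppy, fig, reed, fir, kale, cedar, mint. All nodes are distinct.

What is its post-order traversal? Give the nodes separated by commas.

The first element of pre-order is the root; it splits in-order into left and right subtrees.
Root mint: left subtree has 7 nodes {ivy, poppy, fig, reed, fir, kale, cedar}, right has 0 { }.
  Root fig: left subtree has 2 nodes {ivy, poppy}, right has 4 {reed, fir, kale, cedar}.
    Root ivy: left subtree has 0 nodes { }, right has 1 {poppy}.
    Root kale: left subtree has 2 nodes {reed, fir}, right has 1 {cedar}.
      Root fir: left subtree has 1 node {reed}, right has 0 { }.

poppy, ivy, reed, fir, cedar, kale, fig, mint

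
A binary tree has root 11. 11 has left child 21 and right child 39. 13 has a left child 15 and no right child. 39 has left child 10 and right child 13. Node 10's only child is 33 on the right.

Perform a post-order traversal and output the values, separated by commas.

21, 33, 10, 15, 13, 39, 11

Post-order visits the left subtree, then the right subtree, then the node.
At 11: go left to 21.
  21 is a leaf — visit 21.
At 11: go right to 39.
  At 39: go left to 10.
    At 10: no left child.
    At 10: go right to 33.
      33 is a leaf — visit 33.
    Visit 10.
  At 39: go right to 13.
    At 13: go left to 15.
      15 is a leaf — visit 15.
    At 13: no right child.
    Visit 13.
  Visit 39.
Visit 11.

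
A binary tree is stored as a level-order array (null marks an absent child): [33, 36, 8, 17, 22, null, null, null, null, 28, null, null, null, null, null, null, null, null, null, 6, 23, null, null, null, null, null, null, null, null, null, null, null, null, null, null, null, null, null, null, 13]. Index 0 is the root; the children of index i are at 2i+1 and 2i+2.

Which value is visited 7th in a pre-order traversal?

Pre-order visits the node, then its left subtree, then its right subtree.
Visit 33.
At 33: go left to 36.
  Visit 36.
  At 36: go left to 17.
    17 is a leaf — visit 17.
  At 36: go right to 22.
    Visit 22.
    At 22: go left to 28.
      Visit 28.
      At 28: go left to 6.
        Visit 6.
        At 6: go left to 13.
          13 is a leaf — visit 13.
        At 6: no right child.
      At 28: go right to 23.
        23 is a leaf — visit 23.
    At 22: no right child.
At 33: go right to 8.
  8 is a leaf — visit 8.
Full pre-order sequence: 33, 36, 17, 22, 28, 6, 13, 23, 8.

13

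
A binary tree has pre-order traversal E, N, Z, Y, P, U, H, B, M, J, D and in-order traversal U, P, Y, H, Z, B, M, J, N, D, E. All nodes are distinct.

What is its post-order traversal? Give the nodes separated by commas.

U, P, H, Y, J, M, B, Z, D, N, E

The first element of pre-order is the root; it splits in-order into left and right subtrees.
Root E: left subtree has 10 nodes {U, P, Y, H, Z, B, M, J, N, D}, right has 0 { }.
  Root N: left subtree has 8 nodes {U, P, Y, H, Z, B, M, J}, right has 1 {D}.
    Root Z: left subtree has 4 nodes {U, P, Y, H}, right has 3 {B, M, J}.
      Root Y: left subtree has 2 nodes {U, P}, right has 1 {H}.
        Root P: left subtree has 1 node {U}, right has 0 { }.
      Root B: left subtree has 0 nodes { }, right has 2 {M, J}.
        Root M: left subtree has 0 nodes { }, right has 1 {J}.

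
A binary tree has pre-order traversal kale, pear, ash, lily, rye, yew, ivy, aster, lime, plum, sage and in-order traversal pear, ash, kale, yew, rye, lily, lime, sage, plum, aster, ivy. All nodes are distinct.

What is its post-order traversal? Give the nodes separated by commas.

The first element of pre-order is the root; it splits in-order into left and right subtrees.
Root kale: left subtree has 2 nodes {pear, ash}, right has 8 {yew, rye, lily, lime, sage, plum, aster, ivy}.
  Root pear: left subtree has 0 nodes { }, right has 1 {ash}.
  Root lily: left subtree has 2 nodes {yew, rye}, right has 5 {lime, sage, plum, aster, ivy}.
    Root rye: left subtree has 1 node {yew}, right has 0 { }.
    Root ivy: left subtree has 4 nodes {lime, sage, plum, aster}, right has 0 { }.
      Root aster: left subtree has 3 nodes {lime, sage, plum}, right has 0 { }.
        Root lime: left subtree has 0 nodes { }, right has 2 {sage, plum}.
          Root plum: left subtree has 1 node {sage}, right has 0 { }.

ash, pear, yew, rye, sage, plum, lime, aster, ivy, lily, kale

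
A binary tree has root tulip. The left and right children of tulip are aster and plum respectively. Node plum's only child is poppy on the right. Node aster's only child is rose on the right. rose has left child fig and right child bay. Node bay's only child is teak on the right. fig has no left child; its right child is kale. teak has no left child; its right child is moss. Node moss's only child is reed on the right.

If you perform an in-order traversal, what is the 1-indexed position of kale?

3

In-order visits the left subtree, then the node, then the right subtree.
At tulip: go left to aster.
  At aster: no left child.
  Visit aster.
  At aster: go right to rose.
    At rose: go left to fig.
      At fig: no left child.
      Visit fig.
      At fig: go right to kale.
        kale is a leaf — visit kale.
    Visit rose.
    At rose: go right to bay.
      At bay: no left child.
      Visit bay.
      At bay: go right to teak.
        At teak: no left child.
        Visit teak.
        At teak: go right to moss.
          At moss: no left child.
          Visit moss.
          At moss: go right to reed.
            reed is a leaf — visit reed.
Visit tulip.
At tulip: go right to plum.
  At plum: no left child.
  Visit plum.
  At plum: go right to poppy.
    poppy is a leaf — visit poppy.
Full in-order sequence: aster, fig, kale, rose, bay, teak, moss, reed, tulip, plum, poppy.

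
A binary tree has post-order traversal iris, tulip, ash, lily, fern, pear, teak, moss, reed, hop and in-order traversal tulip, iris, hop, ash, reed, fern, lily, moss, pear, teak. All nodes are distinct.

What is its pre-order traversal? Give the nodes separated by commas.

hop, tulip, iris, reed, ash, moss, fern, lily, teak, pear

The last element of post-order is the root; it splits in-order into left and right subtrees.
Root hop: left subtree has 2 nodes {tulip, iris}, right has 7 {ash, reed, fern, lily, moss, pear, teak}.
  Root tulip: left subtree has 0 nodes { }, right has 1 {iris}.
  Root reed: left subtree has 1 node {ash}, right has 5 {fern, lily, moss, pear, teak}.
    Root moss: left subtree has 2 nodes {fern, lily}, right has 2 {pear, teak}.
      Root fern: left subtree has 0 nodes { }, right has 1 {lily}.
      Root teak: left subtree has 1 node {pear}, right has 0 { }.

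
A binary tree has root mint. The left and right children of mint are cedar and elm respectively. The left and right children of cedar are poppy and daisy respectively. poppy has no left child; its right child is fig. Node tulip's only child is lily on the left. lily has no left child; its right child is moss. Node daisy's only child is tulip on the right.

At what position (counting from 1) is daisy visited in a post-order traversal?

6

Post-order visits the left subtree, then the right subtree, then the node.
At mint: go left to cedar.
  At cedar: go left to poppy.
    At poppy: no left child.
    At poppy: go right to fig.
      fig is a leaf — visit fig.
    Visit poppy.
  At cedar: go right to daisy.
    At daisy: no left child.
    At daisy: go right to tulip.
      At tulip: go left to lily.
        At lily: no left child.
        At lily: go right to moss.
          moss is a leaf — visit moss.
        Visit lily.
      At tulip: no right child.
      Visit tulip.
    Visit daisy.
  Visit cedar.
At mint: go right to elm.
  elm is a leaf — visit elm.
Visit mint.
Full post-order sequence: fig, poppy, moss, lily, tulip, daisy, cedar, elm, mint.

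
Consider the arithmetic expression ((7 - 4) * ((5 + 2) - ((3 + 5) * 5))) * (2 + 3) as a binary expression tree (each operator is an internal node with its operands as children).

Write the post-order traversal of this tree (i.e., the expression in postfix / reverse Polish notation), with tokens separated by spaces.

7 4 - 5 2 + 3 5 + 5 * - * 2 3 + *

Post-order on an expression tree gives postfix notation: for each operator, emit left operand, right operand, then the operator.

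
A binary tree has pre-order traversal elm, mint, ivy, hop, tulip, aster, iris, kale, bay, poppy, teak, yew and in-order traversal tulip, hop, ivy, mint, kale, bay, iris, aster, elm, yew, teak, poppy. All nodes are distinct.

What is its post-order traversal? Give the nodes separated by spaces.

tulip hop ivy bay kale iris aster mint yew teak poppy elm

The first element of pre-order is the root; it splits in-order into left and right subtrees.
Root elm: left subtree has 8 nodes {tulip, hop, ivy, mint, kale, bay, iris, aster}, right has 3 {yew, teak, poppy}.
  Root mint: left subtree has 3 nodes {tulip, hop, ivy}, right has 4 {kale, bay, iris, aster}.
    Root ivy: left subtree has 2 nodes {tulip, hop}, right has 0 { }.
      Root hop: left subtree has 1 node {tulip}, right has 0 { }.
    Root aster: left subtree has 3 nodes {kale, bay, iris}, right has 0 { }.
      Root iris: left subtree has 2 nodes {kale, bay}, right has 0 { }.
        Root kale: left subtree has 0 nodes { }, right has 1 {bay}.
  Root poppy: left subtree has 2 nodes {yew, teak}, right has 0 { }.
    Root teak: left subtree has 1 node {yew}, right has 0 { }.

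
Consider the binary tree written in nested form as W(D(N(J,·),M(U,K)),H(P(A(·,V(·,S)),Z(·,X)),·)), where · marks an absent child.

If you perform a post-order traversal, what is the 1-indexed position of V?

8

Post-order visits the left subtree, then the right subtree, then the node.
At W: go left to D.
  At D: go left to N.
    At N: go left to J.
      J is a leaf — visit J.
    At N: no right child.
    Visit N.
  At D: go right to M.
    At M: go left to U.
      U is a leaf — visit U.
    At M: go right to K.
      K is a leaf — visit K.
    Visit M.
  Visit D.
At W: go right to H.
  At H: go left to P.
    At P: go left to A.
      At A: no left child.
      At A: go right to V.
        At V: no left child.
        At V: go right to S.
          S is a leaf — visit S.
        Visit V.
      Visit A.
    At P: go right to Z.
      At Z: no left child.
      At Z: go right to X.
        X is a leaf — visit X.
      Visit Z.
    Visit P.
  At H: no right child.
  Visit H.
Visit W.
Full post-order sequence: J, N, U, K, M, D, S, V, A, X, Z, P, H, W.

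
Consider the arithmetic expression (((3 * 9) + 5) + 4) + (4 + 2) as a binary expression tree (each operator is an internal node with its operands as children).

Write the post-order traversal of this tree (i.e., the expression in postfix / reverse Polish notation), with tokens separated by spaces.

3 9 * 5 + 4 + 4 2 + +

Post-order on an expression tree gives postfix notation: for each operator, emit left operand, right operand, then the operator.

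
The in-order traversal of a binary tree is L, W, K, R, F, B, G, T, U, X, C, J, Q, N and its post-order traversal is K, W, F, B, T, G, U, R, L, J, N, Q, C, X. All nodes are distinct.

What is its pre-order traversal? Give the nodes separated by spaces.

The last element of post-order is the root; it splits in-order into left and right subtrees.
Root X: left subtree has 9 nodes {L, W, K, R, F, B, G, T, U}, right has 4 {C, J, Q, N}.
  Root L: left subtree has 0 nodes { }, right has 8 {W, K, R, F, B, G, T, U}.
    Root R: left subtree has 2 nodes {W, K}, right has 5 {F, B, G, T, U}.
      Root W: left subtree has 0 nodes { }, right has 1 {K}.
      Root U: left subtree has 4 nodes {F, B, G, T}, right has 0 { }.
        Root G: left subtree has 2 nodes {F, B}, right has 1 {T}.
          Root B: left subtree has 1 node {F}, right has 0 { }.
  Root C: left subtree has 0 nodes { }, right has 3 {J, Q, N}.
    Root Q: left subtree has 1 node {J}, right has 1 {N}.

X L R W K U G B F T C Q J N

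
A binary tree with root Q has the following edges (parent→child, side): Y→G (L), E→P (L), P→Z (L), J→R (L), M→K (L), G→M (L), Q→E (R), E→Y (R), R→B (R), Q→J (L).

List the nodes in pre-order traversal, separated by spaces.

Q J R B E P Z Y G M K

Pre-order visits the node, then its left subtree, then its right subtree.
Visit Q.
At Q: go left to J.
  Visit J.
  At J: go left to R.
    Visit R.
    At R: no left child.
    At R: go right to B.
      B is a leaf — visit B.
  At J: no right child.
At Q: go right to E.
  Visit E.
  At E: go left to P.
    Visit P.
    At P: go left to Z.
      Z is a leaf — visit Z.
    At P: no right child.
  At E: go right to Y.
    Visit Y.
    At Y: go left to G.
      Visit G.
      At G: go left to M.
        Visit M.
        At M: go left to K.
          K is a leaf — visit K.
        At M: no right child.
      At G: no right child.
    At Y: no right child.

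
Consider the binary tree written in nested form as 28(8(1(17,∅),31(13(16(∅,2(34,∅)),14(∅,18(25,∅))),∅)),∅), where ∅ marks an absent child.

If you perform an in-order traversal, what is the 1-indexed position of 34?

In-order visits the left subtree, then the node, then the right subtree.
At 28: go left to 8.
  At 8: go left to 1.
    At 1: go left to 17.
      17 is a leaf — visit 17.
    Visit 1.
    At 1: no right child.
  Visit 8.
  At 8: go right to 31.
    At 31: go left to 13.
      At 13: go left to 16.
        At 16: no left child.
        Visit 16.
        At 16: go right to 2.
          At 2: go left to 34.
            34 is a leaf — visit 34.
          Visit 2.
          At 2: no right child.
      Visit 13.
      At 13: go right to 14.
        At 14: no left child.
        Visit 14.
        At 14: go right to 18.
          At 18: go left to 25.
            25 is a leaf — visit 25.
          Visit 18.
          At 18: no right child.
    Visit 31.
    At 31: no right child.
Visit 28.
At 28: no right child.
Full in-order sequence: 17, 1, 8, 16, 34, 2, 13, 14, 25, 18, 31, 28.

5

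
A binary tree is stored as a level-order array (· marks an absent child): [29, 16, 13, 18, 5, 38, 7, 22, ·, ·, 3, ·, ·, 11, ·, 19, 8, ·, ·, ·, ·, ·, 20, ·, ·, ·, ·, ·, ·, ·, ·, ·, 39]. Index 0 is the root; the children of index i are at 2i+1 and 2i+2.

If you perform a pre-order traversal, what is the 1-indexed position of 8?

7

Pre-order visits the node, then its left subtree, then its right subtree.
Visit 29.
At 29: go left to 16.
  Visit 16.
  At 16: go left to 18.
    Visit 18.
    At 18: go left to 22.
      Visit 22.
      At 22: go left to 19.
        Visit 19.
        At 19: no left child.
        At 19: go right to 39.
          39 is a leaf — visit 39.
      At 22: go right to 8.
        8 is a leaf — visit 8.
    At 18: no right child.
  At 16: go right to 5.
    Visit 5.
    At 5: no left child.
    At 5: go right to 3.
      Visit 3.
      At 3: no left child.
      At 3: go right to 20.
        20 is a leaf — visit 20.
At 29: go right to 13.
  Visit 13.
  At 13: go left to 38.
    38 is a leaf — visit 38.
  At 13: go right to 7.
    Visit 7.
    At 7: go left to 11.
      11 is a leaf — visit 11.
    At 7: no right child.
Full pre-order sequence: 29, 16, 18, 22, 19, 39, 8, 5, 3, 20, 13, 38, 7, 11.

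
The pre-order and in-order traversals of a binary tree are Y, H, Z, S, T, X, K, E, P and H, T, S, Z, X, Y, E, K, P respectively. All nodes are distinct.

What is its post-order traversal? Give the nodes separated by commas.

The first element of pre-order is the root; it splits in-order into left and right subtrees.
Root Y: left subtree has 5 nodes {H, T, S, Z, X}, right has 3 {E, K, P}.
  Root H: left subtree has 0 nodes { }, right has 4 {T, S, Z, X}.
    Root Z: left subtree has 2 nodes {T, S}, right has 1 {X}.
      Root S: left subtree has 1 node {T}, right has 0 { }.
  Root K: left subtree has 1 node {E}, right has 1 {P}.

T, S, X, Z, H, E, P, K, Y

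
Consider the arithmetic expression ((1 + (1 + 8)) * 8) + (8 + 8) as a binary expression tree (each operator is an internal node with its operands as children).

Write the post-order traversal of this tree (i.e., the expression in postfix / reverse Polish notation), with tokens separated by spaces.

Post-order on an expression tree gives postfix notation: for each operator, emit left operand, right operand, then the operator.

1 1 8 + + 8 * 8 8 + +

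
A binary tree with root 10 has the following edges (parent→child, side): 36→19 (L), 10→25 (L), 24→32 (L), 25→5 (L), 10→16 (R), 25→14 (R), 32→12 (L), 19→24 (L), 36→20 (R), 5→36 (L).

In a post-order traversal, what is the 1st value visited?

Post-order visits the left subtree, then the right subtree, then the node.
At 10: go left to 25.
  At 25: go left to 5.
    At 5: go left to 36.
      At 36: go left to 19.
        At 19: go left to 24.
          At 24: go left to 32.
            At 32: go left to 12.
              12 is a leaf — visit 12.
            At 32: no right child.
            Visit 32.
          At 24: no right child.
          Visit 24.
        At 19: no right child.
        Visit 19.
      At 36: go right to 20.
        20 is a leaf — visit 20.
      Visit 36.
    At 5: no right child.
    Visit 5.
  At 25: go right to 14.
    14 is a leaf — visit 14.
  Visit 25.
At 10: go right to 16.
  16 is a leaf — visit 16.
Visit 10.
Full post-order sequence: 12, 32, 24, 19, 20, 36, 5, 14, 25, 16, 10.

12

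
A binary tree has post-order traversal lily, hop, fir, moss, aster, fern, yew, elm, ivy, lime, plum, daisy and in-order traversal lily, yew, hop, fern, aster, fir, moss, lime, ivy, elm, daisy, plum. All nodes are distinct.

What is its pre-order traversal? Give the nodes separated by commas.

daisy, lime, yew, lily, fern, hop, aster, moss, fir, ivy, elm, plum

The last element of post-order is the root; it splits in-order into left and right subtrees.
Root daisy: left subtree has 10 nodes {lily, yew, hop, fern, aster, fir, moss, lime, ivy, elm}, right has 1 {plum}.
  Root lime: left subtree has 7 nodes {lily, yew, hop, fern, aster, fir, moss}, right has 2 {ivy, elm}.
    Root yew: left subtree has 1 node {lily}, right has 5 {hop, fern, aster, fir, moss}.
      Root fern: left subtree has 1 node {hop}, right has 3 {aster, fir, moss}.
        Root aster: left subtree has 0 nodes { }, right has 2 {fir, moss}.
          Root moss: left subtree has 1 node {fir}, right has 0 { }.
    Root ivy: left subtree has 0 nodes { }, right has 1 {elm}.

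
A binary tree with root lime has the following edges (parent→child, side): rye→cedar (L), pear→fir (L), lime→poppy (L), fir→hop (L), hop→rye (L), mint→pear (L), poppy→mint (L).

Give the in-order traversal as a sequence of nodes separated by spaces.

cedar rye hop fir pear mint poppy lime

In-order visits the left subtree, then the node, then the right subtree.
At lime: go left to poppy.
  At poppy: go left to mint.
    At mint: go left to pear.
      At pear: go left to fir.
        At fir: go left to hop.
          At hop: go left to rye.
            At rye: go left to cedar.
              cedar is a leaf — visit cedar.
            Visit rye.
            At rye: no right child.
          Visit hop.
          At hop: no right child.
        Visit fir.
        At fir: no right child.
      Visit pear.
      At pear: no right child.
    Visit mint.
    At mint: no right child.
  Visit poppy.
  At poppy: no right child.
Visit lime.
At lime: no right child.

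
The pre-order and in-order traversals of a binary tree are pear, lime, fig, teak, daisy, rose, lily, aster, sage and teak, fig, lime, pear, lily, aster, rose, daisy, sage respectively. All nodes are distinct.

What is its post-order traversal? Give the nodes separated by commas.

teak, fig, lime, aster, lily, rose, sage, daisy, pear

The first element of pre-order is the root; it splits in-order into left and right subtrees.
Root pear: left subtree has 3 nodes {teak, fig, lime}, right has 5 {lily, aster, rose, daisy, sage}.
  Root lime: left subtree has 2 nodes {teak, fig}, right has 0 { }.
    Root fig: left subtree has 1 node {teak}, right has 0 { }.
  Root daisy: left subtree has 3 nodes {lily, aster, rose}, right has 1 {sage}.
    Root rose: left subtree has 2 nodes {lily, aster}, right has 0 { }.
      Root lily: left subtree has 0 nodes { }, right has 1 {aster}.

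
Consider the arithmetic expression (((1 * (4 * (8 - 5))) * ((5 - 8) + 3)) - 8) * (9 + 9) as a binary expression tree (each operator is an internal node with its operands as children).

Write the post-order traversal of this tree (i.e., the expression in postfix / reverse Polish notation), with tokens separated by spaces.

1 4 8 5 - * * 5 8 - 3 + * 8 - 9 9 + *

Post-order on an expression tree gives postfix notation: for each operator, emit left operand, right operand, then the operator.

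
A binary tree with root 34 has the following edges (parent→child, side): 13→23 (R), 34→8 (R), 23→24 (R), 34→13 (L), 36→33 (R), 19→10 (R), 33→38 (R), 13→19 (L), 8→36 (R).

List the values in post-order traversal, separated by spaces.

10 19 24 23 13 38 33 36 8 34

Post-order visits the left subtree, then the right subtree, then the node.
At 34: go left to 13.
  At 13: go left to 19.
    At 19: no left child.
    At 19: go right to 10.
      10 is a leaf — visit 10.
    Visit 19.
  At 13: go right to 23.
    At 23: no left child.
    At 23: go right to 24.
      24 is a leaf — visit 24.
    Visit 23.
  Visit 13.
At 34: go right to 8.
  At 8: no left child.
  At 8: go right to 36.
    At 36: no left child.
    At 36: go right to 33.
      At 33: no left child.
      At 33: go right to 38.
        38 is a leaf — visit 38.
      Visit 33.
    Visit 36.
  Visit 8.
Visit 34.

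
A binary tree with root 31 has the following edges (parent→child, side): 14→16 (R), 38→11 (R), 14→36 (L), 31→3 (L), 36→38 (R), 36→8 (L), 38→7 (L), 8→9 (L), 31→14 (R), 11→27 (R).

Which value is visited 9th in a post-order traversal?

Post-order visits the left subtree, then the right subtree, then the node.
At 31: go left to 3.
  3 is a leaf — visit 3.
At 31: go right to 14.
  At 14: go left to 36.
    At 36: go left to 8.
      At 8: go left to 9.
        9 is a leaf — visit 9.
      At 8: no right child.
      Visit 8.
    At 36: go right to 38.
      At 38: go left to 7.
        7 is a leaf — visit 7.
      At 38: go right to 11.
        At 11: no left child.
        At 11: go right to 27.
          27 is a leaf — visit 27.
        Visit 11.
      Visit 38.
    Visit 36.
  At 14: go right to 16.
    16 is a leaf — visit 16.
  Visit 14.
Visit 31.
Full post-order sequence: 3, 9, 8, 7, 27, 11, 38, 36, 16, 14, 31.

16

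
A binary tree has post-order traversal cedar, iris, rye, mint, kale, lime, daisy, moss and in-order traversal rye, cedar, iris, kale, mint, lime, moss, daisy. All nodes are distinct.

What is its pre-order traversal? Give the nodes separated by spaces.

moss lime kale rye iris cedar mint daisy

The last element of post-order is the root; it splits in-order into left and right subtrees.
Root moss: left subtree has 6 nodes {rye, cedar, iris, kale, mint, lime}, right has 1 {daisy}.
  Root lime: left subtree has 5 nodes {rye, cedar, iris, kale, mint}, right has 0 { }.
    Root kale: left subtree has 3 nodes {rye, cedar, iris}, right has 1 {mint}.
      Root rye: left subtree has 0 nodes { }, right has 2 {cedar, iris}.
        Root iris: left subtree has 1 node {cedar}, right has 0 { }.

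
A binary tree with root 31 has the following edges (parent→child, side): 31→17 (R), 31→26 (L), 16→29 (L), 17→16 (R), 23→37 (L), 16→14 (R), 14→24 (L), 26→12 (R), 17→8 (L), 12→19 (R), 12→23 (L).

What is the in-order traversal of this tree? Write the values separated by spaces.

In-order visits the left subtree, then the node, then the right subtree.
At 31: go left to 26.
  At 26: no left child.
  Visit 26.
  At 26: go right to 12.
    At 12: go left to 23.
      At 23: go left to 37.
        37 is a leaf — visit 37.
      Visit 23.
      At 23: no right child.
    Visit 12.
    At 12: go right to 19.
      19 is a leaf — visit 19.
Visit 31.
At 31: go right to 17.
  At 17: go left to 8.
    8 is a leaf — visit 8.
  Visit 17.
  At 17: go right to 16.
    At 16: go left to 29.
      29 is a leaf — visit 29.
    Visit 16.
    At 16: go right to 14.
      At 14: go left to 24.
        24 is a leaf — visit 24.
      Visit 14.
      At 14: no right child.

26 37 23 12 19 31 8 17 29 16 24 14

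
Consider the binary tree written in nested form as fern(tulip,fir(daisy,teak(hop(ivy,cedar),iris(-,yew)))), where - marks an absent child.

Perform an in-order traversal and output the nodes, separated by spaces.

tulip fern daisy fir ivy hop cedar teak iris yew

In-order visits the left subtree, then the node, then the right subtree.
At fern: go left to tulip.
  tulip is a leaf — visit tulip.
Visit fern.
At fern: go right to fir.
  At fir: go left to daisy.
    daisy is a leaf — visit daisy.
  Visit fir.
  At fir: go right to teak.
    At teak: go left to hop.
      At hop: go left to ivy.
        ivy is a leaf — visit ivy.
      Visit hop.
      At hop: go right to cedar.
        cedar is a leaf — visit cedar.
    Visit teak.
    At teak: go right to iris.
      At iris: no left child.
      Visit iris.
      At iris: go right to yew.
        yew is a leaf — visit yew.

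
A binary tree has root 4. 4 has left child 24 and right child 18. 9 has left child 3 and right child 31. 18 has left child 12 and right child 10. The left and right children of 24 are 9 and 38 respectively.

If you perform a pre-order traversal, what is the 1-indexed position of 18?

7

Pre-order visits the node, then its left subtree, then its right subtree.
Visit 4.
At 4: go left to 24.
  Visit 24.
  At 24: go left to 9.
    Visit 9.
    At 9: go left to 3.
      3 is a leaf — visit 3.
    At 9: go right to 31.
      31 is a leaf — visit 31.
  At 24: go right to 38.
    38 is a leaf — visit 38.
At 4: go right to 18.
  Visit 18.
  At 18: go left to 12.
    12 is a leaf — visit 12.
  At 18: go right to 10.
    10 is a leaf — visit 10.
Full pre-order sequence: 4, 24, 9, 3, 31, 38, 18, 12, 10.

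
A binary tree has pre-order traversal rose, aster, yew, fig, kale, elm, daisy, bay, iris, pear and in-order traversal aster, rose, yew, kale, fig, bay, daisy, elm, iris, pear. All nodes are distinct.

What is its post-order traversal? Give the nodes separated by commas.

aster, kale, bay, daisy, pear, iris, elm, fig, yew, rose

The first element of pre-order is the root; it splits in-order into left and right subtrees.
Root rose: left subtree has 1 node {aster}, right has 8 {yew, kale, fig, bay, daisy, elm, iris, pear}.
  Root yew: left subtree has 0 nodes { }, right has 7 {kale, fig, bay, daisy, elm, iris, pear}.
    Root fig: left subtree has 1 node {kale}, right has 5 {bay, daisy, elm, iris, pear}.
      Root elm: left subtree has 2 nodes {bay, daisy}, right has 2 {iris, pear}.
        Root daisy: left subtree has 1 node {bay}, right has 0 { }.
        Root iris: left subtree has 0 nodes { }, right has 1 {pear}.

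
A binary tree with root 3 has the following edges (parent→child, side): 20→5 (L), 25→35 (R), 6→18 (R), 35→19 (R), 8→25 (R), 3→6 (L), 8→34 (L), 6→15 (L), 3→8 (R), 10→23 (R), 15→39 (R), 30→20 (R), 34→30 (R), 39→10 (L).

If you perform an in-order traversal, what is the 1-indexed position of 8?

12

In-order visits the left subtree, then the node, then the right subtree.
At 3: go left to 6.
  At 6: go left to 15.
    At 15: no left child.
    Visit 15.
    At 15: go right to 39.
      At 39: go left to 10.
        At 10: no left child.
        Visit 10.
        At 10: go right to 23.
          23 is a leaf — visit 23.
      Visit 39.
      At 39: no right child.
  Visit 6.
  At 6: go right to 18.
    18 is a leaf — visit 18.
Visit 3.
At 3: go right to 8.
  At 8: go left to 34.
    At 34: no left child.
    Visit 34.
    At 34: go right to 30.
      At 30: no left child.
      Visit 30.
      At 30: go right to 20.
        At 20: go left to 5.
          5 is a leaf — visit 5.
        Visit 20.
        At 20: no right child.
  Visit 8.
  At 8: go right to 25.
    At 25: no left child.
    Visit 25.
    At 25: go right to 35.
      At 35: no left child.
      Visit 35.
      At 35: go right to 19.
        19 is a leaf — visit 19.
Full in-order sequence: 15, 10, 23, 39, 6, 18, 3, 34, 30, 5, 20, 8, 25, 35, 19.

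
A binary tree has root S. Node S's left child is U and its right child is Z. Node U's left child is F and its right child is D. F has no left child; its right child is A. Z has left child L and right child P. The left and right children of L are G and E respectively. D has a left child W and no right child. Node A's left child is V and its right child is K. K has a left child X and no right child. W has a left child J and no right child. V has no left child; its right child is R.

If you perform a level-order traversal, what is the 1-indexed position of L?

Level-order visits nodes level by level from the root, left to right within each level.
Level 0: S
Level 1: U, Z
Level 2: F, D, L, P
Level 3: A, W, G, E
Level 4: V, K, J
Level 5: R, X
Full level-order sequence: S, U, Z, F, D, L, P, A, W, G, E, V, K, J, R, X.

6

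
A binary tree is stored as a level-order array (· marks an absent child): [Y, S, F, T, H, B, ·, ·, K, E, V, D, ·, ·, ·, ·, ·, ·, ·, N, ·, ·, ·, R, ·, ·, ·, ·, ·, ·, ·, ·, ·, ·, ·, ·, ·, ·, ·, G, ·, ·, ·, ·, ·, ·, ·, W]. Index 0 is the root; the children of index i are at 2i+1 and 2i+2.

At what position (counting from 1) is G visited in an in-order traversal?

In-order visits the left subtree, then the node, then the right subtree.
At Y: go left to S.
  At S: go left to T.
    At T: no left child.
    Visit T.
    At T: go right to K.
      K is a leaf — visit K.
  Visit S.
  At S: go right to H.
    At H: go left to E.
      At E: go left to N.
        At N: go left to G.
          G is a leaf — visit G.
        Visit N.
        At N: no right child.
      Visit E.
      At E: no right child.
    Visit H.
    At H: go right to V.
      V is a leaf — visit V.
Visit Y.
At Y: go right to F.
  At F: go left to B.
    At B: go left to D.
      At D: go left to R.
        At R: go left to W.
          W is a leaf — visit W.
        Visit R.
        At R: no right child.
      Visit D.
      At D: no right child.
    Visit B.
    At B: no right child.
  Visit F.
  At F: no right child.
Full in-order sequence: T, K, S, G, N, E, H, V, Y, W, R, D, B, F.

4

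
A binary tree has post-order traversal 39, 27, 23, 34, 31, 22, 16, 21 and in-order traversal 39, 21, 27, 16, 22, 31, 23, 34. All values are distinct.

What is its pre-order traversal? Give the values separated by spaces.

21 39 16 27 22 31 34 23

The last element of post-order is the root; it splits in-order into left and right subtrees.
Root 21: left subtree has 1 node {39}, right has 6 {27, 16, 22, 31, 23, 34}.
  Root 16: left subtree has 1 node {27}, right has 4 {22, 31, 23, 34}.
    Root 22: left subtree has 0 nodes { }, right has 3 {31, 23, 34}.
      Root 31: left subtree has 0 nodes { }, right has 2 {23, 34}.
        Root 34: left subtree has 1 node {23}, right has 0 { }.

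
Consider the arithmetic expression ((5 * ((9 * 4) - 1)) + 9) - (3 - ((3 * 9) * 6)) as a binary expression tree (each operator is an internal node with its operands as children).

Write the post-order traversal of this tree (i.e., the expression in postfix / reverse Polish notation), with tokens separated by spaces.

Post-order on an expression tree gives postfix notation: for each operator, emit left operand, right operand, then the operator.

5 9 4 * 1 - * 9 + 3 3 9 * 6 * - -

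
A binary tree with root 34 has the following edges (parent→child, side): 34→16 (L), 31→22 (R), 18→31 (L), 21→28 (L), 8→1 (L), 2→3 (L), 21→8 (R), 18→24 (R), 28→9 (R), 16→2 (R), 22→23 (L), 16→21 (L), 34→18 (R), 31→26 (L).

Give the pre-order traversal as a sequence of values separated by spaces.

Pre-order visits the node, then its left subtree, then its right subtree.
Visit 34.
At 34: go left to 16.
  Visit 16.
  At 16: go left to 21.
    Visit 21.
    At 21: go left to 28.
      Visit 28.
      At 28: no left child.
      At 28: go right to 9.
        9 is a leaf — visit 9.
    At 21: go right to 8.
      Visit 8.
      At 8: go left to 1.
        1 is a leaf — visit 1.
      At 8: no right child.
  At 16: go right to 2.
    Visit 2.
    At 2: go left to 3.
      3 is a leaf — visit 3.
    At 2: no right child.
At 34: go right to 18.
  Visit 18.
  At 18: go left to 31.
    Visit 31.
    At 31: go left to 26.
      26 is a leaf — visit 26.
    At 31: go right to 22.
      Visit 22.
      At 22: go left to 23.
        23 is a leaf — visit 23.
      At 22: no right child.
  At 18: go right to 24.
    24 is a leaf — visit 24.

34 16 21 28 9 8 1 2 3 18 31 26 22 23 24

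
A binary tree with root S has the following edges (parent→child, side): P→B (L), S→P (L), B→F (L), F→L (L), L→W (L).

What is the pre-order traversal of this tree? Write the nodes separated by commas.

Pre-order visits the node, then its left subtree, then its right subtree.
Visit S.
At S: go left to P.
  Visit P.
  At P: go left to B.
    Visit B.
    At B: go left to F.
      Visit F.
      At F: go left to L.
        Visit L.
        At L: go left to W.
          W is a leaf — visit W.
        At L: no right child.
      At F: no right child.
    At B: no right child.
  At P: no right child.
At S: no right child.

S, P, B, F, L, W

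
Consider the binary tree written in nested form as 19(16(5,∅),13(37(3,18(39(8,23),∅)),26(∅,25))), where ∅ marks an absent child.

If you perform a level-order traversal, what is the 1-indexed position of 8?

11

Level-order visits nodes level by level from the root, left to right within each level.
Level 0: 19
Level 1: 16, 13
Level 2: 5, 37, 26
Level 3: 3, 18, 25
Level 4: 39
Level 5: 8, 23
Full level-order sequence: 19, 16, 13, 5, 37, 26, 3, 18, 25, 39, 8, 23.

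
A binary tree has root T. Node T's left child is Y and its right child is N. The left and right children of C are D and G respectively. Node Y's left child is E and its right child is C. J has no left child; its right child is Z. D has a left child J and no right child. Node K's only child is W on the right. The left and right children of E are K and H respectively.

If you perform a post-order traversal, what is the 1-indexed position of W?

1

Post-order visits the left subtree, then the right subtree, then the node.
At T: go left to Y.
  At Y: go left to E.
    At E: go left to K.
      At K: no left child.
      At K: go right to W.
        W is a leaf — visit W.
      Visit K.
    At E: go right to H.
      H is a leaf — visit H.
    Visit E.
  At Y: go right to C.
    At C: go left to D.
      At D: go left to J.
        At J: no left child.
        At J: go right to Z.
          Z is a leaf — visit Z.
        Visit J.
      At D: no right child.
      Visit D.
    At C: go right to G.
      G is a leaf — visit G.
    Visit C.
  Visit Y.
At T: go right to N.
  N is a leaf — visit N.
Visit T.
Full post-order sequence: W, K, H, E, Z, J, D, G, C, Y, N, T.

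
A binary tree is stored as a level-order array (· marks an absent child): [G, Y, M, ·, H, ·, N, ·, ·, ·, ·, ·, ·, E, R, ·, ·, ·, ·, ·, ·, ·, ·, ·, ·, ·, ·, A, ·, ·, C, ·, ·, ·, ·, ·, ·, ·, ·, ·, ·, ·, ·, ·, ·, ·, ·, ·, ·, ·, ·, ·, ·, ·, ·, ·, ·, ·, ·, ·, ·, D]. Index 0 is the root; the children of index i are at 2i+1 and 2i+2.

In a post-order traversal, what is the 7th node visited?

R

Post-order visits the left subtree, then the right subtree, then the node.
At G: go left to Y.
  At Y: no left child.
  At Y: go right to H.
    H is a leaf — visit H.
  Visit Y.
At G: go right to M.
  At M: no left child.
  At M: go right to N.
    At N: go left to E.
      At E: go left to A.
        A is a leaf — visit A.
      At E: no right child.
      Visit E.
    At N: go right to R.
      At R: no left child.
      At R: go right to C.
        At C: go left to D.
          D is a leaf — visit D.
        At C: no right child.
        Visit C.
      Visit R.
    Visit N.
  Visit M.
Visit G.
Full post-order sequence: H, Y, A, E, D, C, R, N, M, G.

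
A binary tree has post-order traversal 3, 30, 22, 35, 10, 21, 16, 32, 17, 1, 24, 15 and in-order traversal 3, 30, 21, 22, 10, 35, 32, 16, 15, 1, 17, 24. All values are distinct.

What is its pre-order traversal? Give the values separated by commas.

The last element of post-order is the root; it splits in-order into left and right subtrees.
Root 15: left subtree has 8 nodes {3, 30, 21, 22, 10, 35, 32, 16}, right has 3 {1, 17, 24}.
  Root 32: left subtree has 6 nodes {3, 30, 21, 22, 10, 35}, right has 1 {16}.
    Root 21: left subtree has 2 nodes {3, 30}, right has 3 {22, 10, 35}.
      Root 30: left subtree has 1 node {3}, right has 0 { }.
      Root 10: left subtree has 1 node {22}, right has 1 {35}.
  Root 24: left subtree has 2 nodes {1, 17}, right has 0 { }.
    Root 1: left subtree has 0 nodes { }, right has 1 {17}.

15, 32, 21, 30, 3, 10, 22, 35, 16, 24, 1, 17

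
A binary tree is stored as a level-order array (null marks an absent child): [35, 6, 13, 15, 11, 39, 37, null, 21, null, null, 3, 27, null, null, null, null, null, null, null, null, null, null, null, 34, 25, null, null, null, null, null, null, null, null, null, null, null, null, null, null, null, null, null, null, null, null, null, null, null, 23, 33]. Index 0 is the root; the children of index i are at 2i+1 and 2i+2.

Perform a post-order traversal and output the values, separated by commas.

21, 15, 11, 6, 23, 33, 34, 3, 25, 27, 39, 37, 13, 35

Post-order visits the left subtree, then the right subtree, then the node.
At 35: go left to 6.
  At 6: go left to 15.
    At 15: no left child.
    At 15: go right to 21.
      21 is a leaf — visit 21.
    Visit 15.
  At 6: go right to 11.
    11 is a leaf — visit 11.
  Visit 6.
At 35: go right to 13.
  At 13: go left to 39.
    At 39: go left to 3.
      At 3: no left child.
      At 3: go right to 34.
        At 34: go left to 23.
          23 is a leaf — visit 23.
        At 34: go right to 33.
          33 is a leaf — visit 33.
        Visit 34.
      Visit 3.
    At 39: go right to 27.
      At 27: go left to 25.
        25 is a leaf — visit 25.
      At 27: no right child.
      Visit 27.
    Visit 39.
  At 13: go right to 37.
    37 is a leaf — visit 37.
  Visit 13.
Visit 35.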